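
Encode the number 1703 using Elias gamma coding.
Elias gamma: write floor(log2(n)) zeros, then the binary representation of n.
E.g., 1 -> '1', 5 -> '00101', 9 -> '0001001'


num_bits = floor(log2(1703)) + 1 = 11
leading_zeros = num_bits - 1 = 10
binary(1703) = 11010100111

Elias gamma(1703) = '0000000000' + '11010100111' = 000000000011010100111 (21 bits)


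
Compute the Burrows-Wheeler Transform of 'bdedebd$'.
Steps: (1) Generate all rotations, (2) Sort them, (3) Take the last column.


Rotations (sorted):
  0: $bdedebd -> last char: d
  1: bd$bdede -> last char: e
  2: bdedebd$ -> last char: $
  3: d$bdedeb -> last char: b
  4: debd$bde -> last char: e
  5: dedebd$b -> last char: b
  6: ebd$bded -> last char: d
  7: edebd$bd -> last char: d


BWT = de$bebdd


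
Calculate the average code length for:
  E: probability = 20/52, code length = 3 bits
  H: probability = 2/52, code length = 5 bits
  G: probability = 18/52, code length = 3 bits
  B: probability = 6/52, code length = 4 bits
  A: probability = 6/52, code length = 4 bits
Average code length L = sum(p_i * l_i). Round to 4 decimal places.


Weighted contributions p_i * l_i:
  E: (20/52) * 3 = 60/52
  H: (2/52) * 5 = 10/52
  G: (18/52) * 3 = 54/52
  B: (6/52) * 4 = 24/52
  A: (6/52) * 4 = 24/52
Sum = (60 + 10 + 54 + 24 + 24)/52 = 172/52

L = 172/52 = 3.3077 bits/symbol


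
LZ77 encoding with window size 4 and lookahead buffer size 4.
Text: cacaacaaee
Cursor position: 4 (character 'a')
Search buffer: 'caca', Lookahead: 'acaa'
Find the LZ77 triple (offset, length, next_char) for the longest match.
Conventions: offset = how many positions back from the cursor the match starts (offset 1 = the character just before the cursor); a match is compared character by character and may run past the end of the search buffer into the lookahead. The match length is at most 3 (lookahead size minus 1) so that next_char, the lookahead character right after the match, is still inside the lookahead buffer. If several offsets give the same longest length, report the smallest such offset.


Try each offset into the search buffer:
  offset=1 (pos 3, char 'a'): match length 1
  offset=2 (pos 2, char 'c'): match length 0
  offset=3 (pos 1, char 'a'): match length 3
  offset=4 (pos 0, char 'c'): match length 0
Longest match has length 3 at offset 3.
next_char = character at position 4 + 3 = 7 -> 'a'

Best match: offset=3, length=3 (matching 'aca' starting at position 1)
LZ77 triple: (3, 3, 'a')


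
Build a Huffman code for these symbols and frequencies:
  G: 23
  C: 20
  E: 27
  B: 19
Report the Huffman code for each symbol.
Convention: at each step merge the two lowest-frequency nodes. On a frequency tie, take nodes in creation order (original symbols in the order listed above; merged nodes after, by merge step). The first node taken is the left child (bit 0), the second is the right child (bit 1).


Huffman tree construction:
Step 1: Merge B(19) + C(20) = 39
Step 2: Merge G(23) + E(27) = 50
Step 3: Merge (B+C)(39) + (G+E)(50) = 89
Read each symbol's code off the tree from the root (left child = 0, right child = 1).

Codes:
  G: 10 (length 2)
  C: 01 (length 2)
  E: 11 (length 2)
  B: 00 (length 2)
Average code length: 178/89 = 2.0000 bits/symbol


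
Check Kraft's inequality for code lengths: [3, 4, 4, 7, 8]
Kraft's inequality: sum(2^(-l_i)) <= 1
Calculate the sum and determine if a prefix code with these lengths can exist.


Sum = 2^(-3) + 2^(-4) + 2^(-4) + 2^(-7) + 2^(-8)
    = 0.125 + 0.0625 + 0.0625 + 0.0078125 + 0.00390625
    = 67/256 = 0.26171875
Since 0.26171875 <= 1, Kraft's inequality IS satisfied.
A prefix code with these lengths CAN exist.

Kraft sum = 0.26171875. Satisfied.


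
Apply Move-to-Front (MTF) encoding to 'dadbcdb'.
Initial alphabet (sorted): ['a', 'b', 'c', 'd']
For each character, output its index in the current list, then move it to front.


MTF encoding:
'd': index 3 in ['a', 'b', 'c', 'd'] -> ['d', 'a', 'b', 'c']
'a': index 1 in ['d', 'a', 'b', 'c'] -> ['a', 'd', 'b', 'c']
'd': index 1 in ['a', 'd', 'b', 'c'] -> ['d', 'a', 'b', 'c']
'b': index 2 in ['d', 'a', 'b', 'c'] -> ['b', 'd', 'a', 'c']
'c': index 3 in ['b', 'd', 'a', 'c'] -> ['c', 'b', 'd', 'a']
'd': index 2 in ['c', 'b', 'd', 'a'] -> ['d', 'c', 'b', 'a']
'b': index 2 in ['d', 'c', 'b', 'a'] -> ['b', 'd', 'c', 'a']


Output: [3, 1, 1, 2, 3, 2, 2]


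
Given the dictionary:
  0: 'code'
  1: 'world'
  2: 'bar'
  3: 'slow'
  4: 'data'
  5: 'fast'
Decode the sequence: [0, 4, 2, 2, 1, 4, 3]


Look up each index in the dictionary:
  0 -> 'code'
  4 -> 'data'
  2 -> 'bar'
  2 -> 'bar'
  1 -> 'world'
  4 -> 'data'
  3 -> 'slow'

Decoded: "code data bar bar world data slow"


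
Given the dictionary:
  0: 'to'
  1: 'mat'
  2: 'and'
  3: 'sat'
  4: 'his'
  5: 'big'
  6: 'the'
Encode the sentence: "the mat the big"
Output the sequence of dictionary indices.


Look up each word in the dictionary:
  'the' -> 6
  'mat' -> 1
  'the' -> 6
  'big' -> 5

Encoded: [6, 1, 6, 5]


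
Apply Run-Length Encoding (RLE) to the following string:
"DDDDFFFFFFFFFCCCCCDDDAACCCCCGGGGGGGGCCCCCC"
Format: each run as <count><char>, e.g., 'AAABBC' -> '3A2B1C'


Scanning runs left to right:
  i=0: run of 'D' x 4 -> '4D'
  i=4: run of 'F' x 9 -> '9F'
  i=13: run of 'C' x 5 -> '5C'
  i=18: run of 'D' x 3 -> '3D'
  i=21: run of 'A' x 2 -> '2A'
  i=23: run of 'C' x 5 -> '5C'
  i=28: run of 'G' x 8 -> '8G'
  i=36: run of 'C' x 6 -> '6C'

RLE = 4D9F5C3D2A5C8G6C


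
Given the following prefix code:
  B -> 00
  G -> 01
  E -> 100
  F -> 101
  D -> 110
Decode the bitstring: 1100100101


Decoding step by step:
Bits 110 -> D
Bits 01 -> G
Bits 00 -> B
Bits 101 -> F


Decoded message: DGBF


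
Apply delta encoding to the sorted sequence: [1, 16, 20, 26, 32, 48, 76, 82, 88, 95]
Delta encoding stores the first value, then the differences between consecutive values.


First value: 1
Deltas:
  16 - 1 = 15
  20 - 16 = 4
  26 - 20 = 6
  32 - 26 = 6
  48 - 32 = 16
  76 - 48 = 28
  82 - 76 = 6
  88 - 82 = 6
  95 - 88 = 7


Delta encoded: [1, 15, 4, 6, 6, 16, 28, 6, 6, 7]


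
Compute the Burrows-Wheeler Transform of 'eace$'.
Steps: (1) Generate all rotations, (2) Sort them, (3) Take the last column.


Rotations (sorted):
  0: $eace -> last char: e
  1: ace$e -> last char: e
  2: ce$ea -> last char: a
  3: e$eac -> last char: c
  4: eace$ -> last char: $


BWT = eeac$


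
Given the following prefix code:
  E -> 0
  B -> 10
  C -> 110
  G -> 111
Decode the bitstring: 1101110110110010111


Decoding step by step:
Bits 110 -> C
Bits 111 -> G
Bits 0 -> E
Bits 110 -> C
Bits 110 -> C
Bits 0 -> E
Bits 10 -> B
Bits 111 -> G


Decoded message: CGECCEBG


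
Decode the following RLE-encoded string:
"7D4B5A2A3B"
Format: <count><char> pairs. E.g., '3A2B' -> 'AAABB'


Expanding each <count><char> pair:
  7D -> 'DDDDDDD'
  4B -> 'BBBB'
  5A -> 'AAAAA'
  2A -> 'AA'
  3B -> 'BBB'

Decoded = DDDDDDDBBBBAAAAAAABBB


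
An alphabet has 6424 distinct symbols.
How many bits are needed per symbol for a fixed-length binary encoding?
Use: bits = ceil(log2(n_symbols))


log2(6424) = 12.6493
Bracket: 2^12 = 4096 < 6424 <= 2^13 = 8192
So ceil(log2(6424)) = 13

bits = ceil(log2(6424)) = ceil(12.6493) = 13 bits


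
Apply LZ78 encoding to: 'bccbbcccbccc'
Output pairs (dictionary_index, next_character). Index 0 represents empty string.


LZ78 encoding steps:
Dictionary: {0: ''}
Step 1: w='' (idx 0), next='b' -> output (0, 'b'), add 'b' as idx 1
Step 2: w='' (idx 0), next='c' -> output (0, 'c'), add 'c' as idx 2
Step 3: w='c' (idx 2), next='b' -> output (2, 'b'), add 'cb' as idx 3
Step 4: w='b' (idx 1), next='c' -> output (1, 'c'), add 'bc' as idx 4
Step 5: w='c' (idx 2), next='c' -> output (2, 'c'), add 'cc' as idx 5
Step 6: w='bc' (idx 4), next='c' -> output (4, 'c'), add 'bcc' as idx 6
Step 7: w='c' (idx 2), end of input -> output (2, '')


Encoded: [(0, 'b'), (0, 'c'), (2, 'b'), (1, 'c'), (2, 'c'), (4, 'c'), (2, '')]


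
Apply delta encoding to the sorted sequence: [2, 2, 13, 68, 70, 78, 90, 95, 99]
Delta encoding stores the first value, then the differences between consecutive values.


First value: 2
Deltas:
  2 - 2 = 0
  13 - 2 = 11
  68 - 13 = 55
  70 - 68 = 2
  78 - 70 = 8
  90 - 78 = 12
  95 - 90 = 5
  99 - 95 = 4


Delta encoded: [2, 0, 11, 55, 2, 8, 12, 5, 4]


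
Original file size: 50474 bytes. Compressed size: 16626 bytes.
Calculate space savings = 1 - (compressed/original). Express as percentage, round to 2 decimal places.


ratio = compressed/original = 16626/50474 = 0.329397
savings = 1 - ratio = 1 - 0.329397 = 0.670603
as a percentage: 0.670603 * 100 = 67.06%

Space savings = 1 - 16626/50474 = 67.06%


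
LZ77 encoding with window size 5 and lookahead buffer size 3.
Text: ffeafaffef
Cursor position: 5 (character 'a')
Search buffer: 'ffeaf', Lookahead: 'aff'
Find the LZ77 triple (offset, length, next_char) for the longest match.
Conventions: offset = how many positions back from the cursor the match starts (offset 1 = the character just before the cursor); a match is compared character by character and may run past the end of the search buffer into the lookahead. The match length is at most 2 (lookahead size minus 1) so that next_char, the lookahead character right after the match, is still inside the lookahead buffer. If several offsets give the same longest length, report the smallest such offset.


Try each offset into the search buffer:
  offset=1 (pos 4, char 'f'): match length 0
  offset=2 (pos 3, char 'a'): match length 2
  offset=3 (pos 2, char 'e'): match length 0
  offset=4 (pos 1, char 'f'): match length 0
  offset=5 (pos 0, char 'f'): match length 0
Longest match has length 2 at offset 2.
next_char = character at position 5 + 2 = 7 -> 'f'

Best match: offset=2, length=2 (matching 'af' starting at position 3)
LZ77 triple: (2, 2, 'f')


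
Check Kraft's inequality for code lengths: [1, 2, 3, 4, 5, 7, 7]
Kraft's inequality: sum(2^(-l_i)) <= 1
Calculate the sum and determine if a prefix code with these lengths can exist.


Sum = 2^(-1) + 2^(-2) + 2^(-3) + 2^(-4) + 2^(-5) + 2^(-7) + 2^(-7)
    = 0.5 + 0.25 + 0.125 + 0.0625 + 0.03125 + 0.0078125 + 0.0078125
    = 126/128 = 0.984375
Since 0.984375 <= 1, Kraft's inequality IS satisfied.
A prefix code with these lengths CAN exist.

Kraft sum = 0.984375. Satisfied.


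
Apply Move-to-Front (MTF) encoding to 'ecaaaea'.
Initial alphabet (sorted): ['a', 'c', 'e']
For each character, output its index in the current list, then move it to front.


MTF encoding:
'e': index 2 in ['a', 'c', 'e'] -> ['e', 'a', 'c']
'c': index 2 in ['e', 'a', 'c'] -> ['c', 'e', 'a']
'a': index 2 in ['c', 'e', 'a'] -> ['a', 'c', 'e']
'a': index 0 in ['a', 'c', 'e'] -> ['a', 'c', 'e']
'a': index 0 in ['a', 'c', 'e'] -> ['a', 'c', 'e']
'e': index 2 in ['a', 'c', 'e'] -> ['e', 'a', 'c']
'a': index 1 in ['e', 'a', 'c'] -> ['a', 'e', 'c']


Output: [2, 2, 2, 0, 0, 2, 1]


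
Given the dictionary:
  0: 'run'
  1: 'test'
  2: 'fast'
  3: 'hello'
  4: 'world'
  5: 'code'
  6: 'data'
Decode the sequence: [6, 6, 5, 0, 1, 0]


Look up each index in the dictionary:
  6 -> 'data'
  6 -> 'data'
  5 -> 'code'
  0 -> 'run'
  1 -> 'test'
  0 -> 'run'

Decoded: "data data code run test run"


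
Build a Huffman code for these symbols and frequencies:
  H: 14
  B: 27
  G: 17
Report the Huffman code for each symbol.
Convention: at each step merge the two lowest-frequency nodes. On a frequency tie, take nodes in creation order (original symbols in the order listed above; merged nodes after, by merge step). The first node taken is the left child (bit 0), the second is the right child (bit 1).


Huffman tree construction:
Step 1: Merge H(14) + G(17) = 31
Step 2: Merge B(27) + (H+G)(31) = 58
Read each symbol's code off the tree from the root (left child = 0, right child = 1).

Codes:
  H: 10 (length 2)
  B: 0 (length 1)
  G: 11 (length 2)
Average code length: 89/58 = 1.5345 bits/symbol


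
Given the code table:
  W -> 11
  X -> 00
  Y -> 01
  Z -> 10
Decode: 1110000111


Decoding:
11 -> W
10 -> Z
00 -> X
01 -> Y
11 -> W


Result: WZXYW


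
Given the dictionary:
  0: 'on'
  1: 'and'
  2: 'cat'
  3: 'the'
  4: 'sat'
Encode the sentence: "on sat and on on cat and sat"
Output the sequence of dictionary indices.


Look up each word in the dictionary:
  'on' -> 0
  'sat' -> 4
  'and' -> 1
  'on' -> 0
  'on' -> 0
  'cat' -> 2
  'and' -> 1
  'sat' -> 4

Encoded: [0, 4, 1, 0, 0, 2, 1, 4]


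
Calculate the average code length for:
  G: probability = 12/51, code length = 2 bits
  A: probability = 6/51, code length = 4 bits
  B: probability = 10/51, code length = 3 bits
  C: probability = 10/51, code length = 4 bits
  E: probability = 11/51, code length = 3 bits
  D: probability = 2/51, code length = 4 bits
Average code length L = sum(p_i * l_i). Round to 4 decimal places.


Weighted contributions p_i * l_i:
  G: (12/51) * 2 = 24/51
  A: (6/51) * 4 = 24/51
  B: (10/51) * 3 = 30/51
  C: (10/51) * 4 = 40/51
  E: (11/51) * 3 = 33/51
  D: (2/51) * 4 = 8/51
Sum = (24 + 24 + 30 + 40 + 33 + 8)/51 = 159/51

L = 159/51 = 3.1176 bits/symbol


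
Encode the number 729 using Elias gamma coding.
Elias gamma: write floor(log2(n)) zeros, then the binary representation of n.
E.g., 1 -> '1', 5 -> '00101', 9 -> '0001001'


num_bits = floor(log2(729)) + 1 = 10
leading_zeros = num_bits - 1 = 9
binary(729) = 1011011001

Elias gamma(729) = '000000000' + '1011011001' = 0000000001011011001 (19 bits)


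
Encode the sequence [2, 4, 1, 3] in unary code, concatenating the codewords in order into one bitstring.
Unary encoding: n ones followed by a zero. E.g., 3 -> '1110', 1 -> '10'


Encode each number as n ones followed by a terminating 0:
  2 -> 110 (3 bits)
  4 -> 11110 (5 bits)
  1 -> 10 (2 bits)
  3 -> 1110 (4 bits)
Total length = 3 + 5 + 2 + 4 = 14 bits.

Unary([2, 4, 1, 3]) = 11011110101110 (14 bits)


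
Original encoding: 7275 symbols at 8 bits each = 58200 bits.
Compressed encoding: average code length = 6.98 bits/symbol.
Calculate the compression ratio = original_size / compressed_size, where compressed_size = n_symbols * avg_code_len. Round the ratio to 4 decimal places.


original_size = n_symbols * orig_bits = 7275 * 8 = 58200 bits
compressed_size = n_symbols * avg_code_len = 7275 * 6.98 = 50779.5 bits
ratio = original_size / compressed_size = 58200 / 50779.5 = 1.1461

Compression ratio = 1.1461


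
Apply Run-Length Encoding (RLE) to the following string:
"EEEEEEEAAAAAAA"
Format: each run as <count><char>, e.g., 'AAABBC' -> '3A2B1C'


Scanning runs left to right:
  i=0: run of 'E' x 7 -> '7E'
  i=7: run of 'A' x 7 -> '7A'

RLE = 7E7A


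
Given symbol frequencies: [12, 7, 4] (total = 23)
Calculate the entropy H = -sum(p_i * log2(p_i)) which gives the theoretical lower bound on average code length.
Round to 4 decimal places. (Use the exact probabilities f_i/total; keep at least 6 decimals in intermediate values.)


Per-symbol terms -p_i * log2(p_i) with p_i = f_i/23:
  p = 12/23 = 0.521739: log2(p) = -0.938599, -p*log2(p) = 0.489704
  p = 7/23 = 0.304348: log2(p) = -1.716207, -p*log2(p) = 0.522324
  p = 4/23 = 0.173913: log2(p) = -2.523562, -p*log2(p) = 0.438880
H = 0.489704 + 0.522324 + 0.438880 = 1.450908

H = 1.4509 bits/symbol


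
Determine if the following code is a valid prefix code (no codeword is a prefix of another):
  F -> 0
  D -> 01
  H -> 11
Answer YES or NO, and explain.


Checking each pair (does one codeword prefix another?):
  F='0' vs D='01': prefix -- VIOLATION

NO -- this is NOT a valid prefix code. F (0) is a prefix of D (01).


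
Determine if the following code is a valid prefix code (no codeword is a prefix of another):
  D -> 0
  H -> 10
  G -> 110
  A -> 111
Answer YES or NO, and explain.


Checking each pair (does one codeword prefix another?):
  D='0' vs H='10': no prefix
  D='0' vs G='110': no prefix
  D='0' vs A='111': no prefix
  H='10' vs D='0': no prefix
  H='10' vs G='110': no prefix
  H='10' vs A='111': no prefix
  G='110' vs D='0': no prefix
  G='110' vs H='10': no prefix
  G='110' vs A='111': no prefix
  A='111' vs D='0': no prefix
  A='111' vs H='10': no prefix
  A='111' vs G='110': no prefix
No violation found over all pairs.

YES -- this is a valid prefix code. No codeword is a prefix of any other codeword.


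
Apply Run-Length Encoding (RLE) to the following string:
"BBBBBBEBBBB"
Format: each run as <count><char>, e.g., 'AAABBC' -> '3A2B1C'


Scanning runs left to right:
  i=0: run of 'B' x 6 -> '6B'
  i=6: run of 'E' x 1 -> '1E'
  i=7: run of 'B' x 4 -> '4B'

RLE = 6B1E4B


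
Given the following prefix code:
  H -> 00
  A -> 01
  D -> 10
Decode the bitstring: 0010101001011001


Decoding step by step:
Bits 00 -> H
Bits 10 -> D
Bits 10 -> D
Bits 10 -> D
Bits 01 -> A
Bits 01 -> A
Bits 10 -> D
Bits 01 -> A


Decoded message: HDDDAADA


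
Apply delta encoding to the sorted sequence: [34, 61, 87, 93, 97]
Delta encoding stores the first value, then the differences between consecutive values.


First value: 34
Deltas:
  61 - 34 = 27
  87 - 61 = 26
  93 - 87 = 6
  97 - 93 = 4


Delta encoded: [34, 27, 26, 6, 4]


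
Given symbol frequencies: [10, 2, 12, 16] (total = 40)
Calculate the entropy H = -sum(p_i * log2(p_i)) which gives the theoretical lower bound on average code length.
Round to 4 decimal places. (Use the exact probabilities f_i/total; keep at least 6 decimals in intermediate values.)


Per-symbol terms -p_i * log2(p_i) with p_i = f_i/40:
  p = 10/40 = 0.250000: log2(p) = -2.000000, -p*log2(p) = 0.500000
  p = 2/40 = 0.050000: log2(p) = -4.321928, -p*log2(p) = 0.216096
  p = 12/40 = 0.300000: log2(p) = -1.736966, -p*log2(p) = 0.521090
  p = 16/40 = 0.400000: log2(p) = -1.321928, -p*log2(p) = 0.528771
H = 0.500000 + 0.216096 + 0.521090 + 0.528771 = 1.765957

H = 1.766 bits/symbol


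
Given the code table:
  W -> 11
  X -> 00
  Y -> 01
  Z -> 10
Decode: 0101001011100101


Decoding:
01 -> Y
01 -> Y
00 -> X
10 -> Z
11 -> W
10 -> Z
01 -> Y
01 -> Y


Result: YYXZWZYY


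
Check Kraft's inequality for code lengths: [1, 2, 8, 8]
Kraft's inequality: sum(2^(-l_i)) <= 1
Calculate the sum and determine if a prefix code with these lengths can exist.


Sum = 2^(-1) + 2^(-2) + 2^(-8) + 2^(-8)
    = 0.5 + 0.25 + 0.00390625 + 0.00390625
    = 194/256 = 0.7578125
Since 0.7578125 <= 1, Kraft's inequality IS satisfied.
A prefix code with these lengths CAN exist.

Kraft sum = 0.7578125. Satisfied.


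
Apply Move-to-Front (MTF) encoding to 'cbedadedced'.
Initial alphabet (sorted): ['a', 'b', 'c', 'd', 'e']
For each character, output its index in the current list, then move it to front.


MTF encoding:
'c': index 2 in ['a', 'b', 'c', 'd', 'e'] -> ['c', 'a', 'b', 'd', 'e']
'b': index 2 in ['c', 'a', 'b', 'd', 'e'] -> ['b', 'c', 'a', 'd', 'e']
'e': index 4 in ['b', 'c', 'a', 'd', 'e'] -> ['e', 'b', 'c', 'a', 'd']
'd': index 4 in ['e', 'b', 'c', 'a', 'd'] -> ['d', 'e', 'b', 'c', 'a']
'a': index 4 in ['d', 'e', 'b', 'c', 'a'] -> ['a', 'd', 'e', 'b', 'c']
'd': index 1 in ['a', 'd', 'e', 'b', 'c'] -> ['d', 'a', 'e', 'b', 'c']
'e': index 2 in ['d', 'a', 'e', 'b', 'c'] -> ['e', 'd', 'a', 'b', 'c']
'd': index 1 in ['e', 'd', 'a', 'b', 'c'] -> ['d', 'e', 'a', 'b', 'c']
'c': index 4 in ['d', 'e', 'a', 'b', 'c'] -> ['c', 'd', 'e', 'a', 'b']
'e': index 2 in ['c', 'd', 'e', 'a', 'b'] -> ['e', 'c', 'd', 'a', 'b']
'd': index 2 in ['e', 'c', 'd', 'a', 'b'] -> ['d', 'e', 'c', 'a', 'b']


Output: [2, 2, 4, 4, 4, 1, 2, 1, 4, 2, 2]


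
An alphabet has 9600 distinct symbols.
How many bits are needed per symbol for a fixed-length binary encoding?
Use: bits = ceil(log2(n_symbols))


log2(9600) = 13.2288
Bracket: 2^13 = 8192 < 9600 <= 2^14 = 16384
So ceil(log2(9600)) = 14

bits = ceil(log2(9600)) = ceil(13.2288) = 14 bits


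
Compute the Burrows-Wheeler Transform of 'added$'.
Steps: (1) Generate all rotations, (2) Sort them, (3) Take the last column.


Rotations (sorted):
  0: $added -> last char: d
  1: added$ -> last char: $
  2: d$adde -> last char: e
  3: dded$a -> last char: a
  4: ded$ad -> last char: d
  5: ed$add -> last char: d


BWT = d$eadd


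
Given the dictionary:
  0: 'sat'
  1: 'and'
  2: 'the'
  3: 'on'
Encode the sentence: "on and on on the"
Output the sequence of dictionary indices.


Look up each word in the dictionary:
  'on' -> 3
  'and' -> 1
  'on' -> 3
  'on' -> 3
  'the' -> 2

Encoded: [3, 1, 3, 3, 2]


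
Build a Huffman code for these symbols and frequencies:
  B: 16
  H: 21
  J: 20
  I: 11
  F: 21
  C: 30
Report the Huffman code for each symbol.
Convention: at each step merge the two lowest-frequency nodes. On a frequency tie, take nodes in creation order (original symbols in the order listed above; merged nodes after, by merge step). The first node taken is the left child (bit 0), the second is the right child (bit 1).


Huffman tree construction:
Step 1: Merge I(11) + B(16) = 27
Step 2: Merge J(20) + H(21) = 41
Step 3: Merge F(21) + (I+B)(27) = 48
Step 4: Merge C(30) + (J+H)(41) = 71
Step 5: Merge (F+(I+B))(48) + (C+(J+H))(71) = 119
Read each symbol's code off the tree from the root (left child = 0, right child = 1).

Codes:
  B: 011 (length 3)
  H: 111 (length 3)
  J: 110 (length 3)
  I: 010 (length 3)
  F: 00 (length 2)
  C: 10 (length 2)
Average code length: 306/119 = 2.5714 bits/symbol


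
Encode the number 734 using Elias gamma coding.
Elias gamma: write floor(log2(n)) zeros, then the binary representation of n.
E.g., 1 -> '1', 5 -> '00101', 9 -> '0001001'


num_bits = floor(log2(734)) + 1 = 10
leading_zeros = num_bits - 1 = 9
binary(734) = 1011011110

Elias gamma(734) = '000000000' + '1011011110' = 0000000001011011110 (19 bits)


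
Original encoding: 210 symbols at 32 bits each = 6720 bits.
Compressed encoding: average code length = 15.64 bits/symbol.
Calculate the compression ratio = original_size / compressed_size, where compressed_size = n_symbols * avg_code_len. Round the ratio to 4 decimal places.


original_size = n_symbols * orig_bits = 210 * 32 = 6720 bits
compressed_size = n_symbols * avg_code_len = 210 * 15.64 = 3284.4 bits
ratio = original_size / compressed_size = 6720 / 3284.4 = 2.046

Compression ratio = 2.046


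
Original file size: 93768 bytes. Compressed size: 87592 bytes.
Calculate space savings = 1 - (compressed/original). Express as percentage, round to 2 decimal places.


ratio = compressed/original = 87592/93768 = 0.934135
savings = 1 - ratio = 1 - 0.934135 = 0.065865
as a percentage: 0.065865 * 100 = 6.59%

Space savings = 1 - 87592/93768 = 6.59%


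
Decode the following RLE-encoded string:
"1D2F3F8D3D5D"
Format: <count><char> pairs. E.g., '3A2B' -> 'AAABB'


Expanding each <count><char> pair:
  1D -> 'D'
  2F -> 'FF'
  3F -> 'FFF'
  8D -> 'DDDDDDDD'
  3D -> 'DDD'
  5D -> 'DDDDD'

Decoded = DFFFFFDDDDDDDDDDDDDDDD


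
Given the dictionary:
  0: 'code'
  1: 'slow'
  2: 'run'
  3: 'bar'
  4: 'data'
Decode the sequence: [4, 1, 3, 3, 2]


Look up each index in the dictionary:
  4 -> 'data'
  1 -> 'slow'
  3 -> 'bar'
  3 -> 'bar'
  2 -> 'run'

Decoded: "data slow bar bar run"


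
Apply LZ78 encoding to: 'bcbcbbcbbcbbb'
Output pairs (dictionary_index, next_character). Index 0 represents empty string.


LZ78 encoding steps:
Dictionary: {0: ''}
Step 1: w='' (idx 0), next='b' -> output (0, 'b'), add 'b' as idx 1
Step 2: w='' (idx 0), next='c' -> output (0, 'c'), add 'c' as idx 2
Step 3: w='b' (idx 1), next='c' -> output (1, 'c'), add 'bc' as idx 3
Step 4: w='b' (idx 1), next='b' -> output (1, 'b'), add 'bb' as idx 4
Step 5: w='c' (idx 2), next='b' -> output (2, 'b'), add 'cb' as idx 5
Step 6: w='bc' (idx 3), next='b' -> output (3, 'b'), add 'bcb' as idx 6
Step 7: w='bb' (idx 4), end of input -> output (4, '')


Encoded: [(0, 'b'), (0, 'c'), (1, 'c'), (1, 'b'), (2, 'b'), (3, 'b'), (4, '')]


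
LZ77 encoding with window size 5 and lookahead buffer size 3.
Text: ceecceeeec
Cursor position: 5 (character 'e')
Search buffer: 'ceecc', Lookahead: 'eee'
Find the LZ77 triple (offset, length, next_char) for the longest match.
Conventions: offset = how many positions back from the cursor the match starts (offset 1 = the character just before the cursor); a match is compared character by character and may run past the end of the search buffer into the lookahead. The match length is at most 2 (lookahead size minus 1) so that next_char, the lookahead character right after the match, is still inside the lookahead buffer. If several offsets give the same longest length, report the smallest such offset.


Try each offset into the search buffer:
  offset=1 (pos 4, char 'c'): match length 0
  offset=2 (pos 3, char 'c'): match length 0
  offset=3 (pos 2, char 'e'): match length 1
  offset=4 (pos 1, char 'e'): match length 2
  offset=5 (pos 0, char 'c'): match length 0
Longest match has length 2 at offset 4.
next_char = character at position 5 + 2 = 7 -> 'e'

Best match: offset=4, length=2 (matching 'ee' starting at position 1)
LZ77 triple: (4, 2, 'e')


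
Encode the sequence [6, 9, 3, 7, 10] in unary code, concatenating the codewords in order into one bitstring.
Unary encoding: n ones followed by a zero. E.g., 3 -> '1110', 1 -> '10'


Encode each number as n ones followed by a terminating 0:
  6 -> 1111110 (7 bits)
  9 -> 1111111110 (10 bits)
  3 -> 1110 (4 bits)
  7 -> 11111110 (8 bits)
  10 -> 11111111110 (11 bits)
Total length = 7 + 10 + 4 + 8 + 11 = 40 bits.

Unary([6, 9, 3, 7, 10]) = 1111110111111111011101111111011111111110 (40 bits)


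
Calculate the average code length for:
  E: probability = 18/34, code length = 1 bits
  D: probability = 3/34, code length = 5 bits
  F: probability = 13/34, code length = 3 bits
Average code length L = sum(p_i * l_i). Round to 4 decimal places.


Weighted contributions p_i * l_i:
  E: (18/34) * 1 = 18/34
  D: (3/34) * 5 = 15/34
  F: (13/34) * 3 = 39/34
Sum = (18 + 15 + 39)/34 = 72/34

L = 72/34 = 2.1176 bits/symbol


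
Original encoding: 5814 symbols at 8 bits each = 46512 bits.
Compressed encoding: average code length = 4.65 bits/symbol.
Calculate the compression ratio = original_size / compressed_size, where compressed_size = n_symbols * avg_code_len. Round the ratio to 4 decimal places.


original_size = n_symbols * orig_bits = 5814 * 8 = 46512 bits
compressed_size = n_symbols * avg_code_len = 5814 * 4.65 = 27035.1 bits
ratio = original_size / compressed_size = 46512 / 27035.1 = 1.7204

Compression ratio = 1.7204


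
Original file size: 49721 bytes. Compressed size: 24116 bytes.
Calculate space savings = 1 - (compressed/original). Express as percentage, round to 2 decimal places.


ratio = compressed/original = 24116/49721 = 0.485026
savings = 1 - ratio = 1 - 0.485026 = 0.514974
as a percentage: 0.514974 * 100 = 51.5%

Space savings = 1 - 24116/49721 = 51.5%


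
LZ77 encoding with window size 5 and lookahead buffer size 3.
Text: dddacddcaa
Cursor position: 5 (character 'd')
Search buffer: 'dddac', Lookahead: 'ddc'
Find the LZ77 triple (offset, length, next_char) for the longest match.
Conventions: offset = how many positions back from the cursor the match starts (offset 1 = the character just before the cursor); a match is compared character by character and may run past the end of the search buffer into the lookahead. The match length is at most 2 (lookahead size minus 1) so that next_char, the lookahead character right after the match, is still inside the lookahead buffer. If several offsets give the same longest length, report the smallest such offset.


Try each offset into the search buffer:
  offset=1 (pos 4, char 'c'): match length 0
  offset=2 (pos 3, char 'a'): match length 0
  offset=3 (pos 2, char 'd'): match length 1
  offset=4 (pos 1, char 'd'): match length 2
  offset=5 (pos 0, char 'd'): match length 2
Longest match has length 2, found at offsets 4, 5; take the smallest, offset 4.
next_char = character at position 5 + 2 = 7 -> 'c'

Best match: offset=4, length=2 (matching 'dd' starting at position 1)
LZ77 triple: (4, 2, 'c')


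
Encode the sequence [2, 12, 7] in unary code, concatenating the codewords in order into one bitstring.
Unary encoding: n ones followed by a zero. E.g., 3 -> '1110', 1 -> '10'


Encode each number as n ones followed by a terminating 0:
  2 -> 110 (3 bits)
  12 -> 1111111111110 (13 bits)
  7 -> 11111110 (8 bits)
Total length = 3 + 13 + 8 = 24 bits.

Unary([2, 12, 7]) = 110111111111111011111110 (24 bits)


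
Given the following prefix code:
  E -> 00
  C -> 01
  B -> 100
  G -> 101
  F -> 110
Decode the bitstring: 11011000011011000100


Decoding step by step:
Bits 110 -> F
Bits 110 -> F
Bits 00 -> E
Bits 01 -> C
Bits 101 -> G
Bits 100 -> B
Bits 01 -> C
Bits 00 -> E


Decoded message: FFECGBCE


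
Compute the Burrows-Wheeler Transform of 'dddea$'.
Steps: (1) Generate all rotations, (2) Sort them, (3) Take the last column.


Rotations (sorted):
  0: $dddea -> last char: a
  1: a$ddde -> last char: e
  2: dddea$ -> last char: $
  3: ddea$d -> last char: d
  4: dea$dd -> last char: d
  5: ea$ddd -> last char: d


BWT = ae$ddd


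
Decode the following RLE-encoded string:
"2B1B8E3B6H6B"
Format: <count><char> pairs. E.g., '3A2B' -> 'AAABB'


Expanding each <count><char> pair:
  2B -> 'BB'
  1B -> 'B'
  8E -> 'EEEEEEEE'
  3B -> 'BBB'
  6H -> 'HHHHHH'
  6B -> 'BBBBBB'

Decoded = BBBEEEEEEEEBBBHHHHHHBBBBBB


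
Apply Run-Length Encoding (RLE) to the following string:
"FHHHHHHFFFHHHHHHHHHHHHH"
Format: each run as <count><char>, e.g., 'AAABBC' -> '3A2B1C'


Scanning runs left to right:
  i=0: run of 'F' x 1 -> '1F'
  i=1: run of 'H' x 6 -> '6H'
  i=7: run of 'F' x 3 -> '3F'
  i=10: run of 'H' x 13 -> '13H'

RLE = 1F6H3F13H


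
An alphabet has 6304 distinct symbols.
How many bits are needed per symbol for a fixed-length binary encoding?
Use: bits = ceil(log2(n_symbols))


log2(6304) = 12.6221
Bracket: 2^12 = 4096 < 6304 <= 2^13 = 8192
So ceil(log2(6304)) = 13

bits = ceil(log2(6304)) = ceil(12.6221) = 13 bits


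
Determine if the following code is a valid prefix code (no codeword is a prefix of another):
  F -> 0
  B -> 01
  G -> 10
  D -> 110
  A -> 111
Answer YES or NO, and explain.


Checking each pair (does one codeword prefix another?):
  F='0' vs B='01': prefix -- VIOLATION

NO -- this is NOT a valid prefix code. F (0) is a prefix of B (01).


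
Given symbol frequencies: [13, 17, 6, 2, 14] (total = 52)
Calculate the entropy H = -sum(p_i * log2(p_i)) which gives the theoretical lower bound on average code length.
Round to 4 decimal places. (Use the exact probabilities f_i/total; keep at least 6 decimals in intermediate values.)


Per-symbol terms -p_i * log2(p_i) with p_i = f_i/52:
  p = 13/52 = 0.250000: log2(p) = -2.000000, -p*log2(p) = 0.500000
  p = 17/52 = 0.326923: log2(p) = -1.612977, -p*log2(p) = 0.527319
  p = 6/52 = 0.115385: log2(p) = -3.115477, -p*log2(p) = 0.359478
  p = 2/52 = 0.038462: log2(p) = -4.700440, -p*log2(p) = 0.180786
  p = 14/52 = 0.269231: log2(p) = -1.893085, -p*log2(p) = 0.509677
H = 0.500000 + 0.527319 + 0.359478 + 0.180786 + 0.509677 = 2.077260

H = 2.0773 bits/symbol


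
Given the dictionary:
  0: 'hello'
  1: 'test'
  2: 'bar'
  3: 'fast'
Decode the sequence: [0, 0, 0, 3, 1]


Look up each index in the dictionary:
  0 -> 'hello'
  0 -> 'hello'
  0 -> 'hello'
  3 -> 'fast'
  1 -> 'test'

Decoded: "hello hello hello fast test"


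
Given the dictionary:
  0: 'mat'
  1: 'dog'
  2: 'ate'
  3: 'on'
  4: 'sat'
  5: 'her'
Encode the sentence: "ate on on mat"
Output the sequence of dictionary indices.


Look up each word in the dictionary:
  'ate' -> 2
  'on' -> 3
  'on' -> 3
  'mat' -> 0

Encoded: [2, 3, 3, 0]


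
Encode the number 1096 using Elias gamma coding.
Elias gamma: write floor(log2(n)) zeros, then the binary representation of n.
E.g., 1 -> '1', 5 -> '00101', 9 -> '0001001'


num_bits = floor(log2(1096)) + 1 = 11
leading_zeros = num_bits - 1 = 10
binary(1096) = 10001001000

Elias gamma(1096) = '0000000000' + '10001001000' = 000000000010001001000 (21 bits)


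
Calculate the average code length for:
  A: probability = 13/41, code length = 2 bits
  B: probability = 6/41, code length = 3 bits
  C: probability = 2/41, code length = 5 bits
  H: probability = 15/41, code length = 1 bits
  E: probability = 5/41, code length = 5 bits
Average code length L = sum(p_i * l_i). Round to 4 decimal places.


Weighted contributions p_i * l_i:
  A: (13/41) * 2 = 26/41
  B: (6/41) * 3 = 18/41
  C: (2/41) * 5 = 10/41
  H: (15/41) * 1 = 15/41
  E: (5/41) * 5 = 25/41
Sum = (26 + 18 + 10 + 15 + 25)/41 = 94/41

L = 94/41 = 2.2927 bits/symbol


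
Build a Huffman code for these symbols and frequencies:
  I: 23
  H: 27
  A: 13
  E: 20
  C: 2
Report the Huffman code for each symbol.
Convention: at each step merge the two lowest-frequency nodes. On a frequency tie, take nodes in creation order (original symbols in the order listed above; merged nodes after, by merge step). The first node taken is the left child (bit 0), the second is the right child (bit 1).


Huffman tree construction:
Step 1: Merge C(2) + A(13) = 15
Step 2: Merge (C+A)(15) + E(20) = 35
Step 3: Merge I(23) + H(27) = 50
Step 4: Merge ((C+A)+E)(35) + (I+H)(50) = 85
Read each symbol's code off the tree from the root (left child = 0, right child = 1).

Codes:
  I: 10 (length 2)
  H: 11 (length 2)
  A: 001 (length 3)
  E: 01 (length 2)
  C: 000 (length 3)
Average code length: 185/85 = 2.1765 bits/symbol


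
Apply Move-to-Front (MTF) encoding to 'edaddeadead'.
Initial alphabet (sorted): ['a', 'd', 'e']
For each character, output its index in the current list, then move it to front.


MTF encoding:
'e': index 2 in ['a', 'd', 'e'] -> ['e', 'a', 'd']
'd': index 2 in ['e', 'a', 'd'] -> ['d', 'e', 'a']
'a': index 2 in ['d', 'e', 'a'] -> ['a', 'd', 'e']
'd': index 1 in ['a', 'd', 'e'] -> ['d', 'a', 'e']
'd': index 0 in ['d', 'a', 'e'] -> ['d', 'a', 'e']
'e': index 2 in ['d', 'a', 'e'] -> ['e', 'd', 'a']
'a': index 2 in ['e', 'd', 'a'] -> ['a', 'e', 'd']
'd': index 2 in ['a', 'e', 'd'] -> ['d', 'a', 'e']
'e': index 2 in ['d', 'a', 'e'] -> ['e', 'd', 'a']
'a': index 2 in ['e', 'd', 'a'] -> ['a', 'e', 'd']
'd': index 2 in ['a', 'e', 'd'] -> ['d', 'a', 'e']


Output: [2, 2, 2, 1, 0, 2, 2, 2, 2, 2, 2]


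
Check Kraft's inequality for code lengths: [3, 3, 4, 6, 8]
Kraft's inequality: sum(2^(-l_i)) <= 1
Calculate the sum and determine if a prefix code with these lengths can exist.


Sum = 2^(-3) + 2^(-3) + 2^(-4) + 2^(-6) + 2^(-8)
    = 0.125 + 0.125 + 0.0625 + 0.015625 + 0.00390625
    = 85/256 = 0.33203125
Since 0.33203125 <= 1, Kraft's inequality IS satisfied.
A prefix code with these lengths CAN exist.

Kraft sum = 0.33203125. Satisfied.


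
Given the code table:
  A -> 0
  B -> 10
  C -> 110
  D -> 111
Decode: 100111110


Decoding:
10 -> B
0 -> A
111 -> D
110 -> C


Result: BADC


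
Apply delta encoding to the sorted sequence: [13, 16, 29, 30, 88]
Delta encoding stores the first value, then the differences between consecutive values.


First value: 13
Deltas:
  16 - 13 = 3
  29 - 16 = 13
  30 - 29 = 1
  88 - 30 = 58


Delta encoded: [13, 3, 13, 1, 58]


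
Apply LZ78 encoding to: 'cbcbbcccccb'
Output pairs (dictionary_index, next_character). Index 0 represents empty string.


LZ78 encoding steps:
Dictionary: {0: ''}
Step 1: w='' (idx 0), next='c' -> output (0, 'c'), add 'c' as idx 1
Step 2: w='' (idx 0), next='b' -> output (0, 'b'), add 'b' as idx 2
Step 3: w='c' (idx 1), next='b' -> output (1, 'b'), add 'cb' as idx 3
Step 4: w='b' (idx 2), next='c' -> output (2, 'c'), add 'bc' as idx 4
Step 5: w='c' (idx 1), next='c' -> output (1, 'c'), add 'cc' as idx 5
Step 6: w='cc' (idx 5), next='b' -> output (5, 'b'), add 'ccb' as idx 6


Encoded: [(0, 'c'), (0, 'b'), (1, 'b'), (2, 'c'), (1, 'c'), (5, 'b')]


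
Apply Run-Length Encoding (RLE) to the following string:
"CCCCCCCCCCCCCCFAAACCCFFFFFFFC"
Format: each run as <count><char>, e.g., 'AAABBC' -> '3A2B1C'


Scanning runs left to right:
  i=0: run of 'C' x 14 -> '14C'
  i=14: run of 'F' x 1 -> '1F'
  i=15: run of 'A' x 3 -> '3A'
  i=18: run of 'C' x 3 -> '3C'
  i=21: run of 'F' x 7 -> '7F'
  i=28: run of 'C' x 1 -> '1C'

RLE = 14C1F3A3C7F1C


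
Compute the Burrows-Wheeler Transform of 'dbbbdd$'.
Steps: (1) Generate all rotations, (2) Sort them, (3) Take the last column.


Rotations (sorted):
  0: $dbbbdd -> last char: d
  1: bbbdd$d -> last char: d
  2: bbdd$db -> last char: b
  3: bdd$dbb -> last char: b
  4: d$dbbbd -> last char: d
  5: dbbbdd$ -> last char: $
  6: dd$dbbb -> last char: b


BWT = ddbbd$b


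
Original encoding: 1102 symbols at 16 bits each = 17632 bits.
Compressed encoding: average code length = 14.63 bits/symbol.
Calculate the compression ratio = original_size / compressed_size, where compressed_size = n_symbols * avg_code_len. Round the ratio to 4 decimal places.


original_size = n_symbols * orig_bits = 1102 * 16 = 17632 bits
compressed_size = n_symbols * avg_code_len = 1102 * 14.63 = 16122.26 bits
ratio = original_size / compressed_size = 17632 / 16122.26 = 1.0936

Compression ratio = 1.0936


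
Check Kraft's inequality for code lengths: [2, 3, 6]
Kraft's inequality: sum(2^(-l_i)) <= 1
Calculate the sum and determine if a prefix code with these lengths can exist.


Sum = 2^(-2) + 2^(-3) + 2^(-6)
    = 0.25 + 0.125 + 0.015625
    = 25/64 = 0.390625
Since 0.390625 <= 1, Kraft's inequality IS satisfied.
A prefix code with these lengths CAN exist.

Kraft sum = 0.390625. Satisfied.


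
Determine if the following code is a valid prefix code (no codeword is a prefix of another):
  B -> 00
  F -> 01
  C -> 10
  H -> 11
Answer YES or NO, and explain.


Checking each pair (does one codeword prefix another?):
  B='00' vs F='01': no prefix
  B='00' vs C='10': no prefix
  B='00' vs H='11': no prefix
  F='01' vs B='00': no prefix
  F='01' vs C='10': no prefix
  F='01' vs H='11': no prefix
  C='10' vs B='00': no prefix
  C='10' vs F='01': no prefix
  C='10' vs H='11': no prefix
  H='11' vs B='00': no prefix
  H='11' vs F='01': no prefix
  H='11' vs C='10': no prefix
No violation found over all pairs.

YES -- this is a valid prefix code. No codeword is a prefix of any other codeword.


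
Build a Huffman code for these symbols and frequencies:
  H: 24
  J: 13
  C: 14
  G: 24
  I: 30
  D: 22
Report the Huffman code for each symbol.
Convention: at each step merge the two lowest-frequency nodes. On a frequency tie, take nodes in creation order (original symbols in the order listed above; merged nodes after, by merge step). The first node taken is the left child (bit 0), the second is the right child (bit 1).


Huffman tree construction:
Step 1: Merge J(13) + C(14) = 27
Step 2: Merge D(22) + H(24) = 46
Step 3: Merge G(24) + (J+C)(27) = 51
Step 4: Merge I(30) + (D+H)(46) = 76
Step 5: Merge (G+(J+C))(51) + (I+(D+H))(76) = 127
Read each symbol's code off the tree from the root (left child = 0, right child = 1).

Codes:
  H: 111 (length 3)
  J: 010 (length 3)
  C: 011 (length 3)
  G: 00 (length 2)
  I: 10 (length 2)
  D: 110 (length 3)
Average code length: 327/127 = 2.5748 bits/symbol


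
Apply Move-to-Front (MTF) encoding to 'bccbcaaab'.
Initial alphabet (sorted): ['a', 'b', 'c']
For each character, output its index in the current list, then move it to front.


MTF encoding:
'b': index 1 in ['a', 'b', 'c'] -> ['b', 'a', 'c']
'c': index 2 in ['b', 'a', 'c'] -> ['c', 'b', 'a']
'c': index 0 in ['c', 'b', 'a'] -> ['c', 'b', 'a']
'b': index 1 in ['c', 'b', 'a'] -> ['b', 'c', 'a']
'c': index 1 in ['b', 'c', 'a'] -> ['c', 'b', 'a']
'a': index 2 in ['c', 'b', 'a'] -> ['a', 'c', 'b']
'a': index 0 in ['a', 'c', 'b'] -> ['a', 'c', 'b']
'a': index 0 in ['a', 'c', 'b'] -> ['a', 'c', 'b']
'b': index 2 in ['a', 'c', 'b'] -> ['b', 'a', 'c']


Output: [1, 2, 0, 1, 1, 2, 0, 0, 2]


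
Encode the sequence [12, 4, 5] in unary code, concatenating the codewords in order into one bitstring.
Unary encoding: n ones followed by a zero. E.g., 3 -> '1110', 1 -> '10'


Encode each number as n ones followed by a terminating 0:
  12 -> 1111111111110 (13 bits)
  4 -> 11110 (5 bits)
  5 -> 111110 (6 bits)
Total length = 13 + 5 + 6 = 24 bits.

Unary([12, 4, 5]) = 111111111111011110111110 (24 bits)
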